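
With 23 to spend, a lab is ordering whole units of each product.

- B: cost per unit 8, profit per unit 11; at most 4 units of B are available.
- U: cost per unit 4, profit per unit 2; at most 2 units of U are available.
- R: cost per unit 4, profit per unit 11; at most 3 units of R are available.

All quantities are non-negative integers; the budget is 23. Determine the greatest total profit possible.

This is a bounded integer knapsack.
R has the best ratio (11/4); taking only R gives at most 3×11 = 33 (stopped by the supply cap of 3).
Mixing does better — 1×B and 3×R: cost 20 ≤ 23, profit 1·11 + 3·11 = 44.

44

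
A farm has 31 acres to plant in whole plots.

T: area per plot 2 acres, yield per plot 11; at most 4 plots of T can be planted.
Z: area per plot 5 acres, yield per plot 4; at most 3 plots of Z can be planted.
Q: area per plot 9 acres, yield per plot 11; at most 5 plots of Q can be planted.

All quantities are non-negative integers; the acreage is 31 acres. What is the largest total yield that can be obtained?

70

This is a bounded integer knapsack.
4×T and 2×Q: area 26 ≤ 31, yield 4·11 + 2·11 = 66.
4×T, 1×Z, and 2×Q: area 31 ≤ 31, yield 4·11 + 1·4 + 2·11 = 70.
Best is 70.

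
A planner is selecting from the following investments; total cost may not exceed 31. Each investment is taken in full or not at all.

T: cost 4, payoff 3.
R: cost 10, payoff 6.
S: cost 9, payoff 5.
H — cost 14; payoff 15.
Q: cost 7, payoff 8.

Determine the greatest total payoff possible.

29

This is an integer program with binary decision variables.
R + H + Q: cost 10 + 14 + 7 = 31 ≤ 31, payoff 6 + 15 + 8 = 29.
T + H + Q: cost 4 + 14 + 7 = 25 ≤ 31, payoff 3 + 15 + 8 = 26.
S + H + Q: cost 9 + 14 + 7 = 30 ≤ 31, payoff 5 + 15 + 8 = 28.
Best is R, H, and Q with total payoff 29.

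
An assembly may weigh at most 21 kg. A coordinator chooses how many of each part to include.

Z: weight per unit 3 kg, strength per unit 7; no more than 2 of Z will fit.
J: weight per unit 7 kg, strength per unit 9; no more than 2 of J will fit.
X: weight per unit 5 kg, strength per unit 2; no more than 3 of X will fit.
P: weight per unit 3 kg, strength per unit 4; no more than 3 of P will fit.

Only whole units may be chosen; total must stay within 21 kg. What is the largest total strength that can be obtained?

32

Take 2×Z and 2×J: weight 20 ≤ 21, strength 2·7 + 2·9 = 32.
Z has the best ratio (7/3) and is taken to its limit of 2; remaining capacity is filled optimally with the others.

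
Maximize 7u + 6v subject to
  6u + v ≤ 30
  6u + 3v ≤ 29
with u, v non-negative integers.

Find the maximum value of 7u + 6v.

54

Relaxing integrality, the LP optimum is 58.00 at (u,v) = (0, 9.67), which is not an integer point.
(u,v)=(0,9) is feasible, giving 54.
(u,v)=(0,8) is feasible, giving 48.
No feasible integer point exceeds 54.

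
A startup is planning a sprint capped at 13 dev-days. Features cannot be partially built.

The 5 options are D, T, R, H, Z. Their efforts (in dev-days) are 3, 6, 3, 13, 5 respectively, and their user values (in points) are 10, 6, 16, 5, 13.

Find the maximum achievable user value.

Allowing fractional choices, the relaxed optimum would be about 41.0, but features are indivisible.
D + T + R: effort 3 + 6 + 3 = 12 ≤ 13, user value 10 + 6 + 16 = 32.
R + Z: effort 3 + 5 = 8 ≤ 13, user value 16 + 13 = 29.
D + R + Z: effort 3 + 3 + 5 = 11 ≤ 13, user value 10 + 16 + 13 = 39.
Best is D, R, and Z with total user value 39.

39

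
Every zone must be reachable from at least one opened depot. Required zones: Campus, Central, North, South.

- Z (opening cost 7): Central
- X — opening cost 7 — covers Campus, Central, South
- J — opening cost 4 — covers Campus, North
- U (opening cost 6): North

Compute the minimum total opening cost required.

11

Choose X and J: together they cover Campus, Central, North, South — every zone.
Total opening cost: 7 + 4 = 11.
No cover costs less than 11.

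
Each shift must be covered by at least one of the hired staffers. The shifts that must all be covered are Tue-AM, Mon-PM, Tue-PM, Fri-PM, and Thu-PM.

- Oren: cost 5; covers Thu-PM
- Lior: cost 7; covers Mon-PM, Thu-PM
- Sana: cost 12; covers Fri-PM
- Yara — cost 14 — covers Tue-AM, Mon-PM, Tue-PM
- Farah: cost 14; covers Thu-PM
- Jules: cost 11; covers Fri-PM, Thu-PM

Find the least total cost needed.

This is an integer covering problem.
The greedy cost-per-new-shift heuristic would pick Lior, Yara, and Jules for 32, but a cheaper cover exists.
Choose Yara and Jules: together they cover Tue-AM, Mon-PM, Tue-PM, Fri-PM, Thu-PM — every shift.
Total cost: 14 + 11 = 25.
No cover costs less than 25.

25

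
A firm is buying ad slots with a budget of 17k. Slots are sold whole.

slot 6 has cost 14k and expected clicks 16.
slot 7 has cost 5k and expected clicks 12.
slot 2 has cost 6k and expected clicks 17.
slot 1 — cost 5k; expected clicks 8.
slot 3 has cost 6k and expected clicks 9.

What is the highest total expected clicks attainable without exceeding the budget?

38

slot 7 + slot 2 + slot 3: cost 5 + 6 + 6 = 17 ≤ 17, expected clicks 12 + 17 + 9 = 38.
slot 7 + slot 2 + slot 1: cost 5 + 6 + 5 = 16 ≤ 17, expected clicks 12 + 17 + 8 = 37.
Best is slot 7, slot 2, and slot 3 with total expected clicks 38.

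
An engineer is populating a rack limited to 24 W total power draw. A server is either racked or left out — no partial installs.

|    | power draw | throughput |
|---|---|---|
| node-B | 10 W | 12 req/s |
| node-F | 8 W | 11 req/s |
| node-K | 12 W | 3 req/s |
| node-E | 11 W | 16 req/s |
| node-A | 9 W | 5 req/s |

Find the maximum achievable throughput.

Allowing fractional choices, the relaxed optimum would be about 33.0, but servers are indivisible.
node-B + node-F: power draw 10 + 8 = 18 ≤ 24, throughput 12 + 11 = 23.
node-B + node-E: power draw 10 + 11 = 21 ≤ 24, throughput 12 + 16 = 28.
node-F + node-E: power draw 8 + 11 = 19 ≤ 24, throughput 11 + 16 = 27.
Best is node-B and node-E with total throughput 28.

28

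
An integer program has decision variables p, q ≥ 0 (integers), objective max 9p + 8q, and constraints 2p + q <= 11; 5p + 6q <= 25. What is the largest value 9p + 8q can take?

45

(p,q)=(5,0): 2·5+1·0=10≤11, 5·5+6·0=25≤25, objective 45.
(p,q)=(4,0): 2·4+1·0=8≤11, 5·4+6·0=20≤25, objective 36.
Maximum is 45 at (p,q)=(5,0).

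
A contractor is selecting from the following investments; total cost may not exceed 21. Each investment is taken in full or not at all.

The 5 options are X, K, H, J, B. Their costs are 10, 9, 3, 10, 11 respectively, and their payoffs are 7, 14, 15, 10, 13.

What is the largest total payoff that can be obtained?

29

This is a 0-1 knapsack instance.
Take K and H: cost 9 + 3 = 12 ≤ 21, payoff 14 + 15 = 29.
No other feasible combination does better.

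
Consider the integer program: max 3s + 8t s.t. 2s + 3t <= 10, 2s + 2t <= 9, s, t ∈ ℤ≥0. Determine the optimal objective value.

(s,t)=(0,3) is feasible, giving 24.
(s,t)=(1,2) is feasible, giving 19.
(s,t)=(0,2) is feasible, giving 16.
The best lattice point is (0,3), giving 24.

24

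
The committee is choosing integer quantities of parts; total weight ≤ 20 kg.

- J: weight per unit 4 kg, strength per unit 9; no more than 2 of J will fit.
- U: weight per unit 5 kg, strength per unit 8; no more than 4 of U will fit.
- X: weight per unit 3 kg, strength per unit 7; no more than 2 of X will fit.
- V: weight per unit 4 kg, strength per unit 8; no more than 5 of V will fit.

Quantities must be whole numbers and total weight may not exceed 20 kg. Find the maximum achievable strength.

42

2×J and 3×V: weight 20 ≤ 20, strength 2·9 + 3·8 = 42.
1×J and 4×V: weight 20 ≤ 20, strength 1·9 + 4·8 = 41.
Best is 42.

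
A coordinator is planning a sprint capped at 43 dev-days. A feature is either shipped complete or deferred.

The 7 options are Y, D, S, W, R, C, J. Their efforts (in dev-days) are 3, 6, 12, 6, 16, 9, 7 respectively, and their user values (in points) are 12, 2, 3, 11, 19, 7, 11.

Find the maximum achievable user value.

Allowing fractional choices, the relaxed optimum would be about 60.7, but features are indivisible.
Y + D + W + R + J: effort 3 + 6 + 6 + 16 + 7 = 38 ≤ 43, user value 12 + 2 + 11 + 19 + 11 = 55.
Y + W + R + J: effort 3 + 6 + 16 + 7 = 32 ≤ 43, user value 12 + 11 + 19 + 11 = 53.
Y + W + R + C + J: effort 3 + 6 + 16 + 9 + 7 = 41 ≤ 43, user value 12 + 11 + 19 + 7 + 11 = 60.
Best is Y, W, R, C, and J with total user value 60.

60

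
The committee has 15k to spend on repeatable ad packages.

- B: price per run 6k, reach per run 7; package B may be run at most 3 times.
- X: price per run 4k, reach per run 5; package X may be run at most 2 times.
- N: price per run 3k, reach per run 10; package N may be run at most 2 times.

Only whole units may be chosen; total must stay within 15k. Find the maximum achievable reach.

Take 2×X and 2×N: price 14 ≤ 15, reach 2·5 + 2·10 = 30.
N has the best ratio (10/3) and is taken to its limit of 2; remaining capacity is filled optimally with the others.

30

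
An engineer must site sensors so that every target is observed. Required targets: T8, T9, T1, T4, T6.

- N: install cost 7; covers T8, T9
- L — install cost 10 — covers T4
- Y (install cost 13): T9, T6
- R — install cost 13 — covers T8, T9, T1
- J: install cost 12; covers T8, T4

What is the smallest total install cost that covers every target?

This is a weighted set-cover instance.
The greedy cost-per-new-target heuristic would pick N, L, Y, and R for 43, but a cheaper cover exists.
Choose L, Y, and R: together they cover T8, T9, T1, T4, T6 — every target.
Total install cost: 10 + 13 + 13 = 36.
No cover costs less than 36.

36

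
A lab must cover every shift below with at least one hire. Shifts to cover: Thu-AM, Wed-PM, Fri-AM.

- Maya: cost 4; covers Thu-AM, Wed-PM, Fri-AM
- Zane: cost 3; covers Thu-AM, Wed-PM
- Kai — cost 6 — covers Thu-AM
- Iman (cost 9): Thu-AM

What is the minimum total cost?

This is an integer covering problem.
Maya alone covers Thu-AM, Wed-PM, Fri-AM — every shift.
Total cost: 4.
No cover costs less than 4.

4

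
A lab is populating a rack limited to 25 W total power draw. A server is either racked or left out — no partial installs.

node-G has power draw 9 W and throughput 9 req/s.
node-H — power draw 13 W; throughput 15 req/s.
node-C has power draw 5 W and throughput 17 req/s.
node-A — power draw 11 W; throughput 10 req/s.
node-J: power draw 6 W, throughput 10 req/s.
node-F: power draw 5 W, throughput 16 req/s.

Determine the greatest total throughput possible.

This is an integer program with binary decision variables.
Allowing fractional choices, the relaxed optimum would be about 53.4, but servers are indivisible.
node-H + node-C + node-F: power draw 13 + 5 + 5 = 23 ≤ 25, throughput 15 + 17 + 16 = 48.
node-G + node-C + node-J + node-F: power draw 9 + 5 + 6 + 5 = 25 ≤ 25, throughput 9 + 17 + 10 + 16 = 52.
Best is node-G, node-C, node-J, and node-F with total throughput 52.

52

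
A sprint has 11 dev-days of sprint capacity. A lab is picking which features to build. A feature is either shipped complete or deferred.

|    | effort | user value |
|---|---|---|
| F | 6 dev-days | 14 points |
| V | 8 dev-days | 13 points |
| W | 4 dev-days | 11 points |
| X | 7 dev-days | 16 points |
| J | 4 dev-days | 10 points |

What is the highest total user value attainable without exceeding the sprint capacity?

X + J: effort 7 + 4 = 11 ≤ 11, user value 16 + 10 = 26.
W + X: effort 4 + 7 = 11 ≤ 11, user value 11 + 16 = 27.
Best is W and X with total user value 27.

27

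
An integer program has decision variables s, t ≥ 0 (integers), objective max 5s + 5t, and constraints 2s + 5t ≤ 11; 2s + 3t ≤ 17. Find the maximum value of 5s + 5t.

Relaxing integrality, the LP optimum is 27.50 at (s,t) = (5.5, 0), which is not an integer point.
(s,t)=(5,0): 2·5+5·0=10≤11, 2·5+3·0=10≤17, objective 25.
(s,t)=(4,0): 2·4+5·0=8≤11, 2·4+3·0=8≤17, objective 20.
No feasible integer point exceeds 25.

25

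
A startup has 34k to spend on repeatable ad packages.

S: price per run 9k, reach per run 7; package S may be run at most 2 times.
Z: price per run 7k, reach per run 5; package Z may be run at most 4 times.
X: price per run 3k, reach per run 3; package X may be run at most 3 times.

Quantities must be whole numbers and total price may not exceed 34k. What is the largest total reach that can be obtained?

X has the best ratio (3/3); taking only X gives at most 3×3 = 9 (stopped by the supply cap of 3).
Mixing does better — 2×S, 1×Z, and 3×X: price 34 ≤ 34, reach 2·7 + 1·5 + 3·3 = 28.

28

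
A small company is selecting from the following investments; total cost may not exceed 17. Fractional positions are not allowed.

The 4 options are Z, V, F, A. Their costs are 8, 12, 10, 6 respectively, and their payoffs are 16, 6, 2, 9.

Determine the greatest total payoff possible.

25

Take Z and A: cost 8 + 6 = 14 ≤ 17, payoff 16 + 9 = 25.
No other feasible combination does better.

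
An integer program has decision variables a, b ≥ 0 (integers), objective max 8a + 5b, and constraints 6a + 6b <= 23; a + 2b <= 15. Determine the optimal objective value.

24

(a,b)=(3,0) is feasible, giving 24.
(a,b)=(2,1) is feasible, giving 21.
The best lattice point is (3,0), giving 24.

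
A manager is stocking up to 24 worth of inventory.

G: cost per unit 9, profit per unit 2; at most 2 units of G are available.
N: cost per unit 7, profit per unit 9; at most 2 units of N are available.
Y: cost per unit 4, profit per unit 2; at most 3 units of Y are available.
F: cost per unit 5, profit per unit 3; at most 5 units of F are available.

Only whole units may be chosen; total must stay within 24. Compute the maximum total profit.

24

Take 2×N and 2×F: cost 24 ≤ 24, profit 2·9 + 2·3 = 24.
N has the best ratio (9/7) and is taken to its limit of 2; remaining capacity is filled optimally with the others.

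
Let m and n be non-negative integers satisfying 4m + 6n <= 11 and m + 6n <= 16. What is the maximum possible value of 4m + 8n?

Relaxing integrality, the LP optimum is 14.67 at (m,n) = (0, 1.83), which is not an integer point.
(m,n)=(1,1) is feasible, giving 12.
(m,n)=(0,1) is feasible, giving 8.
(m,n)=(2,0) is feasible, giving 8.
The best lattice point is (1,1), giving 12.

12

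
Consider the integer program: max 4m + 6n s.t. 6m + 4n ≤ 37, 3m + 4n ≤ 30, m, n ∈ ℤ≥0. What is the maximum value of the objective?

44

The continuous relaxation peaks at (0, 7.5) with value 45.00; rounding to a feasible lattice point costs some objective.
(m,n)=(2,6): 6·2+4·6=36≤37, 3·2+4·6=30≤30, objective 44.
(m,n)=(0,7): 6·0+4·7=28≤37, 3·0+4·7=28≤30, objective 42.
(m,n)=(1,6): 6·1+4·6=30≤37, 3·1+4·6=27≤30, objective 40.
Maximum is 44 at (m,n)=(2,6).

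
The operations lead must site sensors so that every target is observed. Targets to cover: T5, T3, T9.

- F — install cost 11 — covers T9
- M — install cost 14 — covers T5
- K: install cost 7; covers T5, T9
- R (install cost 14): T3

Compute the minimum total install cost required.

21

Choose K and R: together they cover T5, T3, T9 — every target.
Total install cost: 7 + 14 = 21.
No cover costs less than 21.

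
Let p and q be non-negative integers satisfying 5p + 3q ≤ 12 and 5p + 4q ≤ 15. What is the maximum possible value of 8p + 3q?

The continuous relaxation peaks at (2.4, 0) with value 19.20; rounding to a feasible lattice point costs some objective.
(p,q)=(2,0): 5·2+3·0=10≤12, 5·2+4·0=10≤15, objective 16.
(p,q)=(1,1): 5·1+3·1=8≤12, 5·1+4·1=9≤15, objective 11.
(p,q)=(1,0): 5·1+3·0=5≤12, 5·1+4·0=5≤15, objective 8.
Maximum is 16 at (p,q)=(2,0).

16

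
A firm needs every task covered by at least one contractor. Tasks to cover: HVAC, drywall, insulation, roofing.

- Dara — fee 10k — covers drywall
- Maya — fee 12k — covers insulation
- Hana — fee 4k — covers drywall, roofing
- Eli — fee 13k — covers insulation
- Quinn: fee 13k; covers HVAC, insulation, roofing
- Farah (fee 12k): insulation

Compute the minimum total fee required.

17

This is an integer covering problem.
Choose Hana and Quinn: together they cover HVAC, drywall, insulation, roofing — every task.
Total fee: 4 + 13 = 17.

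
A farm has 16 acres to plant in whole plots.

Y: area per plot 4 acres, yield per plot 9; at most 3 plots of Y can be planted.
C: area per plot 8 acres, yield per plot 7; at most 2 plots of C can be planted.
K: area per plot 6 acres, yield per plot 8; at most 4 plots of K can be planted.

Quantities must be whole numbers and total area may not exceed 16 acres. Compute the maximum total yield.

27

3×Y: area 12 ≤ 16, yield 3·9 = 27.
2×Y and 1×K: area 14 ≤ 16, yield 2·9 + 1·8 = 26.
Best is 27.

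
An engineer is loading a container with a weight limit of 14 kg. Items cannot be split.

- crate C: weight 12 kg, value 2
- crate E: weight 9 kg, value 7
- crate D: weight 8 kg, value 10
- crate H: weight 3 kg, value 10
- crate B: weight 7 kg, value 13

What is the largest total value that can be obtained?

23

Take crate H and crate B: weight 3 + 7 = 10 ≤ 14, value 10 + 13 = 23.
No other feasible combination does better.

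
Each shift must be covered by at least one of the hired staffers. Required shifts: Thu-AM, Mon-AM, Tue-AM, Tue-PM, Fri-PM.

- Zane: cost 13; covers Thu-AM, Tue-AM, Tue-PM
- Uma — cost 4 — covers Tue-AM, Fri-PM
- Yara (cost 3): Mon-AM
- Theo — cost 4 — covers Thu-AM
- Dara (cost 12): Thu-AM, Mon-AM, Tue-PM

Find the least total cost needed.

This is a weighted set-cover instance.
The greedy cost-per-new-shift heuristic would pick Uma, Yara, Theo, and Dara for 23, but a cheaper cover exists.
Choose Uma and Dara: together they cover Thu-AM, Mon-AM, Tue-AM, Tue-PM, Fri-PM — every shift.
Total cost: 4 + 12 = 16.
No cover costs less than 16.

16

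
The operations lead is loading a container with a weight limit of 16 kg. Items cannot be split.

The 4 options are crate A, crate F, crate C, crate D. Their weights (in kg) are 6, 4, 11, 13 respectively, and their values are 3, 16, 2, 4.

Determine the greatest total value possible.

19

Take crate A and crate F: weight 6 + 4 = 10 ≤ 16, value 3 + 16 = 19.
No other feasible combination does better.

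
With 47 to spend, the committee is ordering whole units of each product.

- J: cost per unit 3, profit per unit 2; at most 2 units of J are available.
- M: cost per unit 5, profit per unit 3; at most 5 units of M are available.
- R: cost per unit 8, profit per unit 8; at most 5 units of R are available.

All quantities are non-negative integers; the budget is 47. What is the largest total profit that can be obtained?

44

This is a bounded integer knapsack.
R has the best ratio (8/8); taking only R gives at most 5×8 = 40 (stopped by the cost limit).
Mixing does better — 2×J and 5×R: cost 46 ≤ 47, profit 2·2 + 5·8 = 44.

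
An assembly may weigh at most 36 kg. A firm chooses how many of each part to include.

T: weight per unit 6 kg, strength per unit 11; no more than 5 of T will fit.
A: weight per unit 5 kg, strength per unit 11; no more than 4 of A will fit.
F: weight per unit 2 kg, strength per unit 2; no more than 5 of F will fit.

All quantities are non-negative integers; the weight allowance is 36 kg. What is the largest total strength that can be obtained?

A has the best ratio (11/5); taking only A gives at most 4×11 = 44 (stopped by the supply cap of 4).
Mixing does better — 2×T, 4×A, and 2×F: weight 36 ≤ 36, strength 2·11 + 4·11 + 2·2 = 70.

70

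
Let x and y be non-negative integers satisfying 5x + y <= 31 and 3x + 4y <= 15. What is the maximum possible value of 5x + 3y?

25

(x,y)=(5,0) is feasible, giving 25.
(x,y)=(4,0) is feasible, giving 20.
No feasible integer point exceeds 25.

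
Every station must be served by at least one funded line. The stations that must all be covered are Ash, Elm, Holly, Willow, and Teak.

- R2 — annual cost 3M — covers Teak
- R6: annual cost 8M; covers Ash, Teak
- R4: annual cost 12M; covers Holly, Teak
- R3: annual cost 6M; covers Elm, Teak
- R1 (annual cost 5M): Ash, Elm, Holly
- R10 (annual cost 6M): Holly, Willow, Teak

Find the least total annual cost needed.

The greedy cost-per-new-station heuristic would pick R1, R2, and R10 for 14, but a cheaper cover exists.
Choose R1 and R10: together they cover Ash, Elm, Holly, Willow, Teak — every station.
Total annual cost: 5 + 6 = 11.
No cover costs less than 11.

11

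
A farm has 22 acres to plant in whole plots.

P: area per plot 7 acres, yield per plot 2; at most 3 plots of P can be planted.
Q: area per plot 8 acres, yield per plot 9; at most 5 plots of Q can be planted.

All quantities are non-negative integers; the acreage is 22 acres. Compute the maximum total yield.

2×P and 1×Q: area 22 ≤ 22, yield 2·2 + 1·9 = 13.
2×Q: area 16 ≤ 22, yield 2·9 = 18.
Best is 18.

18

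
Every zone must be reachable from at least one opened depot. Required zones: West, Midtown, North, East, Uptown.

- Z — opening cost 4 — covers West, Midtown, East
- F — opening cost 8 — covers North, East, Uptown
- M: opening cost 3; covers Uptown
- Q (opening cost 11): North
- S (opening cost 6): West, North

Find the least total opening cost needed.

This is a weighted set-cover instance.
Choose Z and F: together they cover West, Midtown, North, East, Uptown — every zone.
Total opening cost: 4 + 8 = 12.

12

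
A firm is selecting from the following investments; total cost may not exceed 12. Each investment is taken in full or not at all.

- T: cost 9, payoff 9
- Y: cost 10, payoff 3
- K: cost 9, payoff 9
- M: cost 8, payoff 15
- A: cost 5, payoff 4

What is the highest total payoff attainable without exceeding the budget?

Take M: cost 8 ≤ 12, payoff 15.
No other feasible combination does better.

15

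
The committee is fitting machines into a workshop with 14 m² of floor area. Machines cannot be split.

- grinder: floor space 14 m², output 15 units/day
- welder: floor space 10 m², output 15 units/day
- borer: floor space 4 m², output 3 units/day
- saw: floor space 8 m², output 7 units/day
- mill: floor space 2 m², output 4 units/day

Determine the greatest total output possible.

19

Treat it as a binary knapsack problem.
Allowing fractional choices, the relaxed optimum would be about 21.1, but machines are indivisible.
welder + borer: floor space 10 + 4 = 14 ≤ 14, output 15 + 3 = 18.
welder + mill: floor space 10 + 2 = 12 ≤ 14, output 15 + 4 = 19.
welder: floor space 10 ≤ 14, output 15.
Best is welder and mill with total output 19.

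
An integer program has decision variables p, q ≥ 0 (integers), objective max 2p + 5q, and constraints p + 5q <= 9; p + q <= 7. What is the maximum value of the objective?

The continuous relaxation peaks at (6.5, 0.5) with value 15.50; rounding to a feasible lattice point costs some objective.
(p,q)=(7,0): 1·7+5·0=7≤9, 1·7+1·0=7≤7, objective 14.
(p,q)=(6,0): 1·6+5·0=6≤9, 1·6+1·0=6≤7, objective 12.
(p,q)=(5,0): 1·5+5·0=5≤9, 1·5+1·0=5≤7, objective 10.
The best lattice point is (7,0), giving 14.

14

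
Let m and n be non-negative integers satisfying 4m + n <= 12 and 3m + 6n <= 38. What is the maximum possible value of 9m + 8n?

Relaxing integrality, the LP optimum is 58.76 at (m,n) = (1.62, 5.52), which is not an integer point.
(m,n)=(2,4): 4·2+1·4=12≤12, 3·2+6·4=30≤38, objective 50.
(m,n)=(1,5): 4·1+1·5=9≤12, 3·1+6·5=33≤38, objective 49.
(m,n)=(0,6): 4·0+1·6=6≤12, 3·0+6·6=36≤38, objective 48.
The best lattice point is (2,4), giving 50.

50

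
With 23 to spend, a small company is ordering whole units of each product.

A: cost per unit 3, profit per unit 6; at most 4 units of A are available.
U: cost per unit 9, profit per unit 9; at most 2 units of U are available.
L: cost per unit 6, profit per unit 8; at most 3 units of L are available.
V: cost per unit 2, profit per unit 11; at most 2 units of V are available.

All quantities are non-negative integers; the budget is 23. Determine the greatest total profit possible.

54

V has the best ratio (11/2); taking only V gives at most 2×11 = 22 (stopped by the supply cap of 2).
Mixing does better — 4×A, 1×L, and 2×V: cost 22 ≤ 23, profit 4·6 + 1·8 + 2·11 = 54.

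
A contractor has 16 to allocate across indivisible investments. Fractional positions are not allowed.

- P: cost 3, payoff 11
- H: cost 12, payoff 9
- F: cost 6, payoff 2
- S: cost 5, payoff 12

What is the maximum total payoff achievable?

This is an integer program with binary decision variables.
Allowing fractional choices, the relaxed optimum would be about 29.0, but investments are indivisible.
P + F + S: cost 3 + 6 + 5 = 14 ≤ 16, payoff 11 + 2 + 12 = 25.
P + S: cost 3 + 5 = 8 ≤ 16, payoff 11 + 12 = 23.
Best is P, F, and S with total payoff 25.

25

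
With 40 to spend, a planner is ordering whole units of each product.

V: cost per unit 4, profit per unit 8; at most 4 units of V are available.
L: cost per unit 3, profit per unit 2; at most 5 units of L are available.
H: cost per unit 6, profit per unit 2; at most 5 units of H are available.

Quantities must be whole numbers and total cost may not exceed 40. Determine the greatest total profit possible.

44

This is a bounded integer knapsack.
V has the best ratio (8/4); taking only V gives at most 4×8 = 32 (stopped by the supply cap of 4).
Mixing does better — 4×V, 4×L, and 2×H: cost 40 ≤ 40, profit 4·8 + 4·2 + 2·2 = 44.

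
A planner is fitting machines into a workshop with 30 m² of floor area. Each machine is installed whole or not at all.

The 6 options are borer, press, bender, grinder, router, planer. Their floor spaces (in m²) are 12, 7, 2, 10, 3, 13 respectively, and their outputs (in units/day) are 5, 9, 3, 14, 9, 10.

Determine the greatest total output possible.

bender + grinder + router + planer: floor space 2 + 10 + 3 + 13 = 28 ≤ 30, output 3 + 14 + 9 + 10 = 36.
press + bender + grinder + router: floor space 7 + 2 + 10 + 3 = 22 ≤ 30, output 9 + 3 + 14 + 9 = 35.
Best is bender, grinder, router, and planer with total output 36.

36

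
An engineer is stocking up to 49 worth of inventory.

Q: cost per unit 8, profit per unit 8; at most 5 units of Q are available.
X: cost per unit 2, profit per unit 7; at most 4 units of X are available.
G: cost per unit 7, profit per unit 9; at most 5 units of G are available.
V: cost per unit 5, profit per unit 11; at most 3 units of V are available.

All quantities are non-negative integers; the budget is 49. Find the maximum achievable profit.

90

3×X, 4×G, and 3×V: cost 49 ≤ 49, profit 3·7 + 4·9 + 3·11 = 90.
4×X, 3×G, and 3×V: cost 44 ≤ 49, profit 4·7 + 3·9 + 3·11 = 88.
Best is 90.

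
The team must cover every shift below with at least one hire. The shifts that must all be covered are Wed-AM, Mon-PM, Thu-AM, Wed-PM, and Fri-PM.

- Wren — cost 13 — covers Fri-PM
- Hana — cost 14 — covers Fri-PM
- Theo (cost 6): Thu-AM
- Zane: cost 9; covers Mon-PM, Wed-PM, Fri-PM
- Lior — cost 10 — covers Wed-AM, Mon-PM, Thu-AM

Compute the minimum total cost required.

19

Choose Zane and Lior: together they cover Wed-AM, Mon-PM, Thu-AM, Wed-PM, Fri-PM — every shift.
Total cost: 9 + 10 = 19.
No cover costs less than 19.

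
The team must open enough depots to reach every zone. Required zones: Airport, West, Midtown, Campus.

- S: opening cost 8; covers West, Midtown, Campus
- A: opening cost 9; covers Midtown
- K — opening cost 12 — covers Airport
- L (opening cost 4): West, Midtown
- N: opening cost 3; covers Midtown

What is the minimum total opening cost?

20

Choose S and K: together they cover Airport, West, Midtown, Campus — every zone.
Total opening cost: 8 + 12 = 20.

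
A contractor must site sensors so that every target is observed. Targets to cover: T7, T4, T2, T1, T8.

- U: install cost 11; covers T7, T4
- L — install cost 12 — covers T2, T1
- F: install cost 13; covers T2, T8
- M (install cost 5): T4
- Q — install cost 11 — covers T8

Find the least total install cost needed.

This is a weighted set-cover instance.
The greedy cost-per-new-target heuristic would pick M, L, U, and Q for 39, but a cheaper cover exists.
Choose U, L, and Q: together they cover T7, T4, T2, T1, T8 — every target.
Total install cost: 11 + 12 + 11 = 34.
No cover costs less than 34.

34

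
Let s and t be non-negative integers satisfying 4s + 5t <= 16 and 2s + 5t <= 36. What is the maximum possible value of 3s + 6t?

18

The continuous relaxation peaks at (0, 3.2) with value 19.20; rounding to a feasible lattice point costs some objective.
(s,t)=(0,3): 4·0+5·3=15≤16, 2·0+5·3=15≤36, objective 18.
(s,t)=(1,2): 4·1+5·2=14≤16, 2·1+5·2=12≤36, objective 15.
(s,t)=(0,2): 4·0+5·2=10≤16, 2·0+5·2=10≤36, objective 12.
No feasible integer point exceeds 18.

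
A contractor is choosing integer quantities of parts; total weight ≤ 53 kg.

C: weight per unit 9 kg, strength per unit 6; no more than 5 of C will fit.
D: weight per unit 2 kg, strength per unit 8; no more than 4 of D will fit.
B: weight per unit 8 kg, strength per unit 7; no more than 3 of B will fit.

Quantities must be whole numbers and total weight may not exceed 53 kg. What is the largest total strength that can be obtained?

D has the best ratio (8/2); taking only D gives at most 4×8 = 32 (stopped by the supply cap of 4).
Mixing does better — 2×C, 4×D, and 3×B: weight 50 ≤ 53, strength 2·6 + 4·8 + 3·7 = 65.

65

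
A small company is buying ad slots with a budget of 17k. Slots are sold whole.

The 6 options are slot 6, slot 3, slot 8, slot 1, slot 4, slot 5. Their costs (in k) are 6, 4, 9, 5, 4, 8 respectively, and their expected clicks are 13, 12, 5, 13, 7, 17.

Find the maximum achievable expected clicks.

42

slot 1 + slot 4 + slot 5: cost 5 + 4 + 8 = 17 ≤ 17, expected clicks 13 + 7 + 17 = 37.
slot 3 + slot 1 + slot 5: cost 4 + 5 + 8 = 17 ≤ 17, expected clicks 12 + 13 + 17 = 42.
slot 6 + slot 3 + slot 1: cost 6 + 4 + 5 = 15 ≤ 17, expected clicks 13 + 12 + 13 = 38.
Best is slot 3, slot 1, and slot 5 with total expected clicks 42.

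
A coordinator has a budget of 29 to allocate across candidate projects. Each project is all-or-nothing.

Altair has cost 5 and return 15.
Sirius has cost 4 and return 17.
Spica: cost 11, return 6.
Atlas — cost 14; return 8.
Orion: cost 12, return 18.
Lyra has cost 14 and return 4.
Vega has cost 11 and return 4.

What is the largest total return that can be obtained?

50

Take Altair, Sirius, and Orion: cost 5 + 4 + 12 = 21 ≤ 29, return 15 + 17 + 18 = 50.
No other feasible combination does better.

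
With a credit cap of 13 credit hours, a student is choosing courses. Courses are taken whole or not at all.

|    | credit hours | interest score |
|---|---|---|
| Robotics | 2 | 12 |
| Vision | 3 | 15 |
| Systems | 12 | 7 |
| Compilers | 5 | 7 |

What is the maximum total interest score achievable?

Robotics + Vision: credit hours 2 + 3 = 5 ≤ 13, interest score 12 + 15 = 27.
Robotics + Vision + Compilers: credit hours 2 + 3 + 5 = 10 ≤ 13, interest score 12 + 15 + 7 = 34.
Vision + Compilers: credit hours 3 + 5 = 8 ≤ 13, interest score 15 + 7 = 22.
Best is Robotics, Vision, and Compilers with total interest score 34.

34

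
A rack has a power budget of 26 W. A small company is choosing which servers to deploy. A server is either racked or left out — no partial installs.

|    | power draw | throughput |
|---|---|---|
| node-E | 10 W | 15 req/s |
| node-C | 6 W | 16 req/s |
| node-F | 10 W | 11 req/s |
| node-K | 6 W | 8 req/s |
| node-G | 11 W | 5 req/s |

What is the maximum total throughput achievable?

42

node-E + node-C + node-K: power draw 10 + 6 + 6 = 22 ≤ 26, throughput 15 + 16 + 8 = 39.
node-E + node-C + node-F: power draw 10 + 6 + 10 = 26 ≤ 26, throughput 15 + 16 + 11 = 42.
Best is node-E, node-C, and node-F with total throughput 42.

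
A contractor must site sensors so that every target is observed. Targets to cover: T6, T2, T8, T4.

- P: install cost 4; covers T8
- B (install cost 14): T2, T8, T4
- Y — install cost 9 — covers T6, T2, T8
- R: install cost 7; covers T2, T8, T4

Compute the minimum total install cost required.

This is a weighted set-cover instance.
Choose Y and R: together they cover T6, T2, T8, T4 — every target.
Total install cost: 9 + 7 = 16.
No cover costs less than 16.

16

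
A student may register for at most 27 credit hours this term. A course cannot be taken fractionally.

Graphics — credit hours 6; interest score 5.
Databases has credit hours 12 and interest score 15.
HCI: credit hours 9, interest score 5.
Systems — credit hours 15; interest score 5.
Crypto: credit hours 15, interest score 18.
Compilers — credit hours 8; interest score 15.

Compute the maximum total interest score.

35

This is an integer program with binary decision variables.
Allowing fractional choices, the relaxed optimum would be about 38.4, but courses are indivisible.
Graphics + Databases + Compilers: credit hours 6 + 12 + 8 = 26 ≤ 27, interest score 5 + 15 + 15 = 35.
Crypto + Compilers: credit hours 15 + 8 = 23 ≤ 27, interest score 18 + 15 = 33.
Best is Graphics, Databases, and Compilers with total interest score 35.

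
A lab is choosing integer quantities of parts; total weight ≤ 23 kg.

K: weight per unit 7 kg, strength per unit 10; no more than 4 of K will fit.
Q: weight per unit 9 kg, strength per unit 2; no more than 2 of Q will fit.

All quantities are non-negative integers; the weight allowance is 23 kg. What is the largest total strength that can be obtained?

2×K and 1×Q: weight 23 ≤ 23, strength 2·10 + 1·2 = 22.
3×K: weight 21 ≤ 23, strength 3·10 = 30.
Best is 30.

30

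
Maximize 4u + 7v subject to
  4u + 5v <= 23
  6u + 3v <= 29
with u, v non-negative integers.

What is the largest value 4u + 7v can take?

(u,v)=(2,3): 4·2+5·3=23≤23, 6·2+3·3=21≤29, objective 29.
(u,v)=(0,4): 4·0+5·4=20≤23, 6·0+3·4=12≤29, objective 28.
(u,v)=(3,2): 4·3+5·2=22≤23, 6·3+3·2=24≤29, objective 26.
Maximum is 29 at (u,v)=(2,3).

29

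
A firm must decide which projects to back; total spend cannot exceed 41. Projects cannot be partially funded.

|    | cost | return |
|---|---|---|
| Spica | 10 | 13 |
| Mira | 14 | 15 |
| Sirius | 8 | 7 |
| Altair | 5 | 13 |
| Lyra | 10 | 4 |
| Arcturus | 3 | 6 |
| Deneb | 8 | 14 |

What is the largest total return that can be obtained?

Treat it as a binary knapsack problem.
Spica + Mira + Altair + Arcturus + Deneb: cost 10 + 14 + 5 + 3 + 8 = 40 ≤ 41, return 13 + 15 + 13 + 6 + 14 = 61.
Mira + Sirius + Altair + Arcturus + Deneb: cost 14 + 8 + 5 + 3 + 8 = 38 ≤ 41, return 15 + 7 + 13 + 6 + 14 = 55.
Spica + Mira + Altair + Deneb: cost 10 + 14 + 5 + 8 = 37 ≤ 41, return 13 + 15 + 13 + 14 = 55.
Best is Spica, Mira, Altair, Arcturus, and Deneb with total return 61.

61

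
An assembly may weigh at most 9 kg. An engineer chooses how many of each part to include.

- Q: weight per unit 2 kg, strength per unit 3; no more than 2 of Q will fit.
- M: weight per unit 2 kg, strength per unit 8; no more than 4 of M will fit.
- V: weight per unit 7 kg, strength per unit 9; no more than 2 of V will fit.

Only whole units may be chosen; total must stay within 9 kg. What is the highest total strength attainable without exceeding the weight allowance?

This is a bounded integer knapsack.
4×M: weight 8 ≤ 9, strength 4·8 = 32.
1×Q and 3×M: weight 8 ≤ 9, strength 1·3 + 3·8 = 27.
Best is 32.

32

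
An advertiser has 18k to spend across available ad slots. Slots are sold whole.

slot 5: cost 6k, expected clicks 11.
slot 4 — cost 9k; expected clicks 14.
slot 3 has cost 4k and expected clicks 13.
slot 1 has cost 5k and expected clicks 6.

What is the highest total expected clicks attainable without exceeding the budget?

33

slot 5 + slot 3 + slot 1: cost 6 + 4 + 5 = 15 ≤ 18, expected clicks 11 + 13 + 6 = 30.
slot 4 + slot 3 + slot 1: cost 9 + 4 + 5 = 18 ≤ 18, expected clicks 14 + 13 + 6 = 33.
slot 4 + slot 3: cost 9 + 4 = 13 ≤ 18, expected clicks 14 + 13 = 27.
Best is slot 4, slot 3, and slot 1 with total expected clicks 33.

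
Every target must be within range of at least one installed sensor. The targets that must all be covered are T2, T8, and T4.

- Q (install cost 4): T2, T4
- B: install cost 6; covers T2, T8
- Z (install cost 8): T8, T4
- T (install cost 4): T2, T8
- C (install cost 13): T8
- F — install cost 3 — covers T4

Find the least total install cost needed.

The greedy cost-per-new-target heuristic would pick Q and T for 8, but a cheaper cover exists.
Choose T and F: together they cover T2, T8, T4 — every target.
Total install cost: 4 + 3 = 7.
No cover costs less than 7.

7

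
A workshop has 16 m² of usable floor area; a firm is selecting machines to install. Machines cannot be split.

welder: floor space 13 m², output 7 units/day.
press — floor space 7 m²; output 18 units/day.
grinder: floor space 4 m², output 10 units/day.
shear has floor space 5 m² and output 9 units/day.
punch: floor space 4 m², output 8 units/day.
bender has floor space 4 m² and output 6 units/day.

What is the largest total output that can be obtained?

37

Allowing fractional choices, the relaxed optimum would be about 37.8, but machines are indivisible.
press + grinder + shear: floor space 7 + 4 + 5 = 16 ≤ 16, output 18 + 10 + 9 = 37.
press + grinder + punch: floor space 7 + 4 + 4 = 15 ≤ 16, output 18 + 10 + 8 = 36.
Best is press, grinder, and shear with total output 37.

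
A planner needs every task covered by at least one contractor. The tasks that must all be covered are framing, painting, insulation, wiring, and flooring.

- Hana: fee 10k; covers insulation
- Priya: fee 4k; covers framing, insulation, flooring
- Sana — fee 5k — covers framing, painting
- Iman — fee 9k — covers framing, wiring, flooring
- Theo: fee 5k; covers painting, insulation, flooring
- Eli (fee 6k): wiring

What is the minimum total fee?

14

The greedy cost-per-new-task heuristic would pick Priya, Sana, and Eli for 15, but a cheaper cover exists.
Choose Iman and Theo: together they cover framing, painting, insulation, wiring, flooring — every task.
Total fee: 9 + 5 = 14.
No cover costs less than 14.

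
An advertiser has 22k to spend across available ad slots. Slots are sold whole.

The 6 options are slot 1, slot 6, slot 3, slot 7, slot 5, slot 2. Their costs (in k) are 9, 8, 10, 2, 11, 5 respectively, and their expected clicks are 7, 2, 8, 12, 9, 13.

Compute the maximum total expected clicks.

34

slot 1 + slot 7 + slot 2: cost 9 + 2 + 5 = 16 ≤ 22, expected clicks 7 + 12 + 13 = 32.
slot 7 + slot 5 + slot 2: cost 2 + 11 + 5 = 18 ≤ 22, expected clicks 12 + 9 + 13 = 34.
slot 3 + slot 7 + slot 2: cost 10 + 2 + 5 = 17 ≤ 22, expected clicks 8 + 12 + 13 = 33.
Best is slot 7, slot 5, and slot 2 with total expected clicks 34.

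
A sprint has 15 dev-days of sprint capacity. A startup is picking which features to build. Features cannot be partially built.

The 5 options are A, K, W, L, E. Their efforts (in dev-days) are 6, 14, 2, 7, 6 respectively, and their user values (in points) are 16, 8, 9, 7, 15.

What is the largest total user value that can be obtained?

Take A, W, and E: effort 6 + 2 + 6 = 14 ≤ 15, user value 16 + 9 + 15 = 40.
No other feasible combination does better.

40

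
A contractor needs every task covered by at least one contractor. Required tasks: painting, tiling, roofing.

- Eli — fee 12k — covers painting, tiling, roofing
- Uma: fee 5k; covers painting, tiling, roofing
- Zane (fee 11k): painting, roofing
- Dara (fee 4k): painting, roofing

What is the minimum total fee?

5

Uma alone covers painting, tiling, roofing — every task.
Total fee: 5.
No cover costs less than 5.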